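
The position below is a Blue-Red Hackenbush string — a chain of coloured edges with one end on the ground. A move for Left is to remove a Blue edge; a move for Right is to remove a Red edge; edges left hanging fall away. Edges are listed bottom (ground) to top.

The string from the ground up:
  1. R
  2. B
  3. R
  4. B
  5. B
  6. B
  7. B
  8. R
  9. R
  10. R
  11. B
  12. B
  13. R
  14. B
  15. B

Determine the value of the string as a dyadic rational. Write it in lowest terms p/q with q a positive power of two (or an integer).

-8649/16384

Build v(s[:k]) for k = 1..15, string s = R B R B B B B R R R B B R B B.
v(R) = { · | 0 } → -1
v(RB) = { -1 | 0 } → -1/2
v(RBR) = { -1 | -1/2; 0 } → -3/4
v(RBRB) = { -1; -3/4 | -1/2; 0 } → -5/8
v(RBRBB) = { -1; -3/4; -5/8 | -1/2; 0 } → -9/16
v(RBRBBB) = { -1; -3/4; -5/8; -9/16 | -1/2; 0 } → -17/32
v(RBRBBBB) = { -1; -3/4; -5/8; -9/16; -17/32 | -1/2; 0 } → -33/64
v(RBRBBBBR) = { -1; -3/4; -5/8; -9/16; -17/32 | -33/64; -1/2; 0 } → -67/128
v(RBRBBBBRR) = { -1; -3/4; -5/8; -9/16; -17/32 | -67/128; -33/64; -1/2; 0 } → -135/256
v(RBRBBBBRRR) = { -1; -3/4; -5/8; -9/16; -17/32 | -135/256; -67/128; -33/64; -1/2; 0 } → -271/512
v(RBRBBBBRRRB) = { -1; -3/4; -5/8; -9/16; -17/32; -271/512 | -135/256; -67/128; -33/64; -1/2; 0 } → -541/1024
v(RBRBBBBRRRBB) = { -1; -3/4; -5/8; -9/16; -17/32; -271/512; -541/1024 | -135/256; -67/128; -33/64; -1/2; 0 } → -1081/2048
v(RBRBBBBRRRBBR) = { -1; -3/4; -5/8; -9/16; -17/32; -271/512; -541/1024 | -1081/2048; -135/256; -67/128; -33/64; -1/2; 0 } → -2163/4096
v(RBRBBBBRRRBBRB) = { -1; -3/4; -5/8; -9/16; -17/32; -271/512; -541/1024; -2163/4096 | -1081/2048; -135/256; -67/128; -33/64; -1/2; 0 } → -4325/8192
v(RBRBBBBRRRBBRBB) = { -1; -3/4; -5/8; -9/16; -17/32; -271/512; -541/1024; -2163/4096; -4325/8192 | -1081/2048; -135/256; -67/128; -33/64; -1/2; 0 } → -8649/16384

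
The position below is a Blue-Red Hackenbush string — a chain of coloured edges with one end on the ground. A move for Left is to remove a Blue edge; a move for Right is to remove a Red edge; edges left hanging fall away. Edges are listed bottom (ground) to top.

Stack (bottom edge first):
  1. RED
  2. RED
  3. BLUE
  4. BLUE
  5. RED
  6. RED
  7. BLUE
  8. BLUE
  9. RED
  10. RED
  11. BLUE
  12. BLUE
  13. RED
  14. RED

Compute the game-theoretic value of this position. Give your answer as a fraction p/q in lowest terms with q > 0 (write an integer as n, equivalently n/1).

Recurse on prefixes of the 14-edge string RED RED BLUE BLUE RED RED BLUE BLUE RED RED BLUE BLUE RED RED:
R: Left { — }, Right { 0 } ⇒ simplest -1
RR: Left { — }, Right { -1, 0 } ⇒ simplest -2
RRB: Left { -2 }, Right { -1, 0 } ⇒ simplest -3/2
RRBB: Left { -2, -3/2 }, Right { -1, 0 } ⇒ simplest -5/4
RRBBR: Left { -2, -3/2 }, Right { -5/4, -1, 0 } ⇒ simplest -11/8
RRBBRR: Left { -2, -3/2 }, Right { -11/8, -5/4, -1, 0 } ⇒ simplest -23/16
RRBBRRB: Left { -2, -3/2, -23/16 }, Right { -11/8, -5/4, -1, 0 } ⇒ simplest -45/32
RRBBRRBB: Left { -2, -3/2, -23/16, -45/32 }, Right { -11/8, -5/4, -1, 0 } ⇒ simplest -89/64
RRBBRRBBR: Left { -2, -3/2, -23/16, -45/32 }, Right { -89/64, -11/8, -5/4, -1, 0 } ⇒ simplest -179/128
RRBBRRBBRR: Left { -2, -3/2, -23/16, -45/32 }, Right { -179/128, -89/64, -11/8, -5/4, -1, 0 } ⇒ simplest -359/256
RRBBRRBBRRB: Left { -2, -3/2, -23/16, -45/32, -359/256 }, Right { -179/128, -89/64, -11/8, -5/4, -1, 0 } ⇒ simplest -717/512
RRBBRRBBRRBB: Left { -2, -3/2, -23/16, -45/32, -359/256, -717/512 }, Right { -179/128, -89/64, -11/8, -5/4, -1, 0 } ⇒ simplest -1433/1024
RRBBRRBBRRBBR: Left { -2, -3/2, -23/16, -45/32, -359/256, -717/512 }, Right { -1433/1024, -179/128, -89/64, -11/8, -5/4, -1, 0 } ⇒ simplest -2867/2048
RRBBRRBBRRBBRR: Left { -2, -3/2, -23/16, -45/32, -359/256, -717/512 }, Right { -2867/2048, -1433/1024, -179/128, -89/64, -11/8, -5/4, -1, 0 } ⇒ simplest -5735/4096

-5735/4096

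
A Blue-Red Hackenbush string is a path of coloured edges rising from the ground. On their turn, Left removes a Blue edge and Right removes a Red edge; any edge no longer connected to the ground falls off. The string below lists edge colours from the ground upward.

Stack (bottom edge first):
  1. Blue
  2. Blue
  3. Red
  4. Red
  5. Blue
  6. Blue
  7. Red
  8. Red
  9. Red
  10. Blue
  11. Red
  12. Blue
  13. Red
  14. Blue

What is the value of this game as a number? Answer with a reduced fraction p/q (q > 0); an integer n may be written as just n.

Recurse on prefixes of the 14-edge string Blue Blue Red Red Blue Blue Red Red Red Blue Red Blue Red Blue:
B: Left { 0 }, Right { none } -> simplest 1
BB: Left { 0, 1 }, Right { none } -> simplest 2
BBR: Left { 0, 1 }, Right { 2 } -> simplest 3/2
BBRR: Left { 0, 1 }, Right { 3/2, 2 } -> simplest 5/4
BBRRB: Left { 0, 1, 5/4 }, Right { 3/2, 2 } -> simplest 11/8
BBRRBB: Left { 0, 1, 5/4, 11/8 }, Right { 3/2, 2 } -> simplest 23/16
BBRRBBR: Left { 0, 1, 5/4, 11/8 }, Right { 23/16, 3/2, 2 } -> simplest 45/32
BBRRBBRR: Left { 0, 1, 5/4, 11/8 }, Right { 45/32, 23/16, 3/2, 2 } -> simplest 89/64
BBRRBBRRR: Left { 0, 1, 5/4, 11/8 }, Right { 89/64, 45/32, 23/16, 3/2, 2 } -> simplest 177/128
BBRRBBRRRB: Left { 0, 1, 5/4, 11/8, 177/128 }, Right { 89/64, 45/32, 23/16, 3/2, 2 } -> simplest 355/256
BBRRBBRRRBR: Left { 0, 1, 5/4, 11/8, 177/128 }, Right { 355/256, 89/64, 45/32, 23/16, 3/2, 2 } -> simplest 709/512
BBRRBBRRRBRB: Left { 0, 1, 5/4, 11/8, 177/128, 709/512 }, Right { 355/256, 89/64, 45/32, 23/16, 3/2, 2 } -> simplest 1419/1024
BBRRBBRRRBRBR: Left { 0, 1, 5/4, 11/8, 177/128, 709/512 }, Right { 1419/1024, 355/256, 89/64, 45/32, 23/16, 3/2, 2 } -> simplest 2837/2048
BBRRBBRRRBRBRB: Left { 0, 1, 5/4, 11/8, 177/128, 709/512, 2837/2048 }, Right { 1419/1024, 355/256, 89/64, 45/32, 23/16, 3/2, 2 } -> simplest 5675/4096

5675/4096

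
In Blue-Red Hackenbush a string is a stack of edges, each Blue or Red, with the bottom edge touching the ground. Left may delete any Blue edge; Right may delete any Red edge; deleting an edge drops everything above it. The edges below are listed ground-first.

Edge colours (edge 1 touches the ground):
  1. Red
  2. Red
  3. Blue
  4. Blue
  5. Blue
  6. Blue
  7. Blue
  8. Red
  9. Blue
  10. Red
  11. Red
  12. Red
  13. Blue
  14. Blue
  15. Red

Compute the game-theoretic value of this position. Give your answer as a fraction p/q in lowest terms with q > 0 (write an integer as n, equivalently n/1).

edge 1 of 15 (Red): { · | 0 } — -1
edge 2 of 15 (Red): { · | -1 0 } — -2
edge 3 of 15 (Blue): { -2 | -1 0 } — -3/2
edge 4 of 15 (Blue): { -2 -3/2 | -1 0 } — -5/4
edge 5 of 15 (Blue): { -2 -3/2 -5/4 | -1 0 } — -9/8
edge 6 of 15 (Blue): { -2 -3/2 -5/4 -9/8 | -1 0 } — -17/16
edge 7 of 15 (Blue): { -2 -3/2 -5/4 -9/8 -17/16 | -1 0 } — -33/32
edge 8 of 15 (Red): { -2 -3/2 -5/4 -9/8 -17/16 | -33/32 -1 0 } — -67/64
edge 9 of 15 (Blue): { -2 -3/2 -5/4 -9/8 -17/16 -67/64 | -33/32 -1 0 } — -133/128
edge 10 of 15 (Red): { -2 -3/2 -5/4 -9/8 -17/16 -67/64 | -133/128 -33/32 -1 0 } — -267/256
edge 11 of 15 (Red): { -2 -3/2 -5/4 -9/8 -17/16 -67/64 | -267/256 -133/128 -33/32 -1 0 } — -535/512
edge 12 of 15 (Red): { -2 -3/2 -5/4 -9/8 -17/16 -67/64 | -535/512 -267/256 -133/128 -33/32 -1 0 } — -1071/1024
edge 13 of 15 (Blue): { -2 -3/2 -5/4 -9/8 -17/16 -67/64 -1071/1024 | -535/512 -267/256 -133/128 -33/32 -1 0 } — -2141/2048
edge 14 of 15 (Blue): { -2 -3/2 -5/4 -9/8 -17/16 -67/64 -1071/1024 -2141/2048 | -535/512 -267/256 -133/128 -33/32 -1 0 } — -4281/4096
edge 15 of 15 (Red): { -2 -3/2 -5/4 -9/8 -17/16 -67/64 -1071/1024 -2141/2048 | -4281/4096 -535/512 -267/256 -133/128 -33/32 -1 0 } — -8563/8192

-8563/8192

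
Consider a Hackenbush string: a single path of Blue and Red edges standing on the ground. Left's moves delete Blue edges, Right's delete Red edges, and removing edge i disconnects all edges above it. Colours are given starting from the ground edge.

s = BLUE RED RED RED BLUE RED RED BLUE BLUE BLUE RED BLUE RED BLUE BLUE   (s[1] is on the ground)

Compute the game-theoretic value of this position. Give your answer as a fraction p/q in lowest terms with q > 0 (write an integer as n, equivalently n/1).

Recurse on prefixes of the 15-edge string BLUE RED RED RED BLUE RED RED BLUE BLUE BLUE RED BLUE RED BLUE BLUE:
v_1 [B]  L=[0]  R=[·]  ⇒ 1
v_2 [BR]  L=[0]  R=[1]  ⇒ 1/2
v_3 [BRR]  L=[0]  R=[1/2 1]  ⇒ 1/4
v_4 [BRRR]  L=[0]  R=[1/4 1/2 1]  ⇒ 1/8
v_5 [BRRRB]  L=[0 1/8]  R=[1/4 1/2 1]  ⇒ 3/16
v_6 [BRRRBR]  L=[0 1/8]  R=[3/16 1/4 1/2 1]  ⇒ 5/32
v_7 [BRRRBRR]  L=[0 1/8]  R=[5/32 3/16 1/4 1/2 1]  ⇒ 9/64
v_8 [BRRRBRRB]  L=[0 1/8 9/64]  R=[5/32 3/16 1/4 1/2 1]  ⇒ 19/128
v_9 [BRRRBRRBB]  L=[0 1/8 9/64 19/128]  R=[5/32 3/16 1/4 1/2 1]  ⇒ 39/256
v_10 [BRRRBRRBBB]  L=[0 1/8 9/64 19/128 39/256]  R=[5/32 3/16 1/4 1/2 1]  ⇒ 79/512
v_11 [BRRRBRRBBBR]  L=[0 1/8 9/64 19/128 39/256]  R=[79/512 5/32 3/16 1/4 1/2 1]  ⇒ 157/1024
v_12 [BRRRBRRBBBRB]  L=[0 1/8 9/64 19/128 39/256 157/1024]  R=[79/512 5/32 3/16 1/4 1/2 1]  ⇒ 315/2048
v_13 [BRRRBRRBBBRBR]  L=[0 1/8 9/64 19/128 39/256 157/1024]  R=[315/2048 79/512 5/32 3/16 1/4 1/2 1]  ⇒ 629/4096
v_14 [BRRRBRRBBBRBRB]  L=[0 1/8 9/64 19/128 39/256 157/1024 629/4096]  R=[315/2048 79/512 5/32 3/16 1/4 1/2 1]  ⇒ 1259/8192
v_15 [BRRRBRRBBBRBRBB]  L=[0 1/8 9/64 19/128 39/256 157/1024 629/4096 1259/8192]  R=[315/2048 79/512 5/32 3/16 1/4 1/2 1]  ⇒ 2519/16384

2519/16384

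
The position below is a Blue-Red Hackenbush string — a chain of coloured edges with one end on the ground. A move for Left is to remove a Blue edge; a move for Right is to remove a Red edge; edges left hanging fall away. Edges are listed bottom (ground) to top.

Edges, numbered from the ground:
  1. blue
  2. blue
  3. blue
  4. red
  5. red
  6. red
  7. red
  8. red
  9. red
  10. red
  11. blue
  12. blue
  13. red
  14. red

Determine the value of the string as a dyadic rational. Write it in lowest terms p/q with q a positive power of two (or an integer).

Build v(s[:k]) for k = 1..14, string s = blue blue blue red red red red red red red blue blue red red.
b: Left { 0 }, Right { ∅ } — simplest 1
bb: Left { 0 1 }, Right { ∅ } — simplest 2
bbb: Left { 0 1 2 }, Right { ∅ } — simplest 3
bbbr: Left { 0 1 2 }, Right { 3 } — simplest 5/2
bbbrr: Left { 0 1 2 }, Right { 5/2 3 } — simplest 9/4
bbbrrr: Left { 0 1 2 }, Right { 9/4 5/2 3 } — simplest 17/8
bbbrrrr: Left { 0 1 2 }, Right { 17/8 9/4 5/2 3 } — simplest 33/16
bbbrrrrr: Left { 0 1 2 }, Right { 33/16 17/8 9/4 5/2 3 } — simplest 65/32
bbbrrrrrr: Left { 0 1 2 }, Right { 65/32 33/16 17/8 9/4 5/2 3 } — simplest 129/64
bbbrrrrrrr: Left { 0 1 2 }, Right { 129/64 65/32 33/16 17/8 9/4 5/2 3 } — simplest 257/128
bbbrrrrrrrb: Left { 0 1 2 257/128 }, Right { 129/64 65/32 33/16 17/8 9/4 5/2 3 } — simplest 515/256
bbbrrrrrrrbb: Left { 0 1 2 257/128 515/256 }, Right { 129/64 65/32 33/16 17/8 9/4 5/2 3 } — simplest 1031/512
bbbrrrrrrrbbr: Left { 0 1 2 257/128 515/256 }, Right { 1031/512 129/64 65/32 33/16 17/8 9/4 5/2 3 } — simplest 2061/1024
bbbrrrrrrrbbrr: Left { 0 1 2 257/128 515/256 }, Right { 2061/1024 1031/512 129/64 65/32 33/16 17/8 9/4 5/2 3 } — simplest 4121/2048

4121/2048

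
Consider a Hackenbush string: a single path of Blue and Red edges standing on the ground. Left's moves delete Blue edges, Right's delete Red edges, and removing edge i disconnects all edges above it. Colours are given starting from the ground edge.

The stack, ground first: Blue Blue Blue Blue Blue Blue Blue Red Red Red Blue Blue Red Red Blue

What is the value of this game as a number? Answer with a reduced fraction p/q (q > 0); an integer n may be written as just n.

1587/256

Prefix values for Blue Blue Blue Blue Blue Blue Blue Red Red Red Blue Blue Red Red Blue via {L|R} + simplicity:
g(B) = { 0 | ∅ } -> 1
g(BB) = { 0 1 | ∅ } -> 2
g(BBB) = { 0 1 2 | ∅ } -> 3
g(BBBB) = { 0 1 2 3 | ∅ } -> 4
g(BBBBB) = { 0 1 2 3 4 | ∅ } -> 5
g(BBBBBB) = { 0 1 2 3 4 5 | ∅ } -> 6
g(BBBBBBB) = { 0 1 2 3 4 5 6 | ∅ } -> 7
g(BBBBBBBR) = { 0 1 2 3 4 5 6 | 7 } -> 13/2
g(BBBBBBBRR) = { 0 1 2 3 4 5 6 | 13/2 7 } -> 25/4
g(BBBBBBBRRR) = { 0 1 2 3 4 5 6 | 25/4 13/2 7 } -> 49/8
g(BBBBBBBRRRB) = { 0 1 2 3 4 5 6 49/8 | 25/4 13/2 7 } -> 99/16
g(BBBBBBBRRRBB) = { 0 1 2 3 4 5 6 49/8 99/16 | 25/4 13/2 7 } -> 199/32
g(BBBBBBBRRRBBR) = { 0 1 2 3 4 5 6 49/8 99/16 | 199/32 25/4 13/2 7 } -> 397/64
g(BBBBBBBRRRBBRR) = { 0 1 2 3 4 5 6 49/8 99/16 | 397/64 199/32 25/4 13/2 7 } -> 793/128
g(BBBBBBBRRRBBRRB) = { 0 1 2 3 4 5 6 49/8 99/16 793/128 | 397/64 199/32 25/4 13/2 7 } -> 1587/256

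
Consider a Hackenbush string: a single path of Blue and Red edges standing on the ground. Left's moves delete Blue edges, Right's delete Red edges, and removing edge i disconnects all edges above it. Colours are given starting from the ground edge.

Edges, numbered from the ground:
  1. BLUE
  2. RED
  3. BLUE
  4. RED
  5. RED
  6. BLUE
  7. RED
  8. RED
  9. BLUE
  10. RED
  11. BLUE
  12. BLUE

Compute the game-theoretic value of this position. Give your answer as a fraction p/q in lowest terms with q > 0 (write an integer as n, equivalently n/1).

val(B) = { 0 | ∅ } ⇒ 1
val(BR) = { 0 | 1 } ⇒ 1/2
val(BRB) = { 0 1/2 | 1 } ⇒ 3/4
val(BRBR) = { 0 1/2 | 3/4 1 } ⇒ 5/8
val(BRBRR) = { 0 1/2 | 5/8 3/4 1 } ⇒ 9/16
val(BRBRRB) = { 0 1/2 9/16 | 5/8 3/4 1 } ⇒ 19/32
val(BRBRRBR) = { 0 1/2 9/16 | 19/32 5/8 3/4 1 } ⇒ 37/64
val(BRBRRBRR) = { 0 1/2 9/16 | 37/64 19/32 5/8 3/4 1 } ⇒ 73/128
val(BRBRRBRRB) = { 0 1/2 9/16 73/128 | 37/64 19/32 5/8 3/4 1 } ⇒ 147/256
val(BRBRRBRRBR) = { 0 1/2 9/16 73/128 | 147/256 37/64 19/32 5/8 3/4 1 } ⇒ 293/512
val(BRBRRBRRBRB) = { 0 1/2 9/16 73/128 293/512 | 147/256 37/64 19/32 5/8 3/4 1 } ⇒ 587/1024
val(BRBRRBRRBRBB) = { 0 1/2 9/16 73/128 293/512 587/1024 | 147/256 37/64 19/32 5/8 3/4 1 } ⇒ 1175/2048

1175/2048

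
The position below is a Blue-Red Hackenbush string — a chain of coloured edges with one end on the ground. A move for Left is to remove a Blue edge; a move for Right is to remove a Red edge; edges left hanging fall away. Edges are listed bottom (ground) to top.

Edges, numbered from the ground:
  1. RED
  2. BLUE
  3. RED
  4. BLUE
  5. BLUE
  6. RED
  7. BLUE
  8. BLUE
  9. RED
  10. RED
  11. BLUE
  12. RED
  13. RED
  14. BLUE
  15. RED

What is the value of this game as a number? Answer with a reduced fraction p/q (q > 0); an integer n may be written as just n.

-9435/16384

Build v(s[:k]) for k = 1..15, string s = RED BLUE RED BLUE BLUE RED BLUE BLUE RED RED BLUE RED RED BLUE RED.
R: Left { · }, Right { 0 } so simplest -1
RB: Left { -1 }, Right { 0 } so simplest -1/2
RBR: Left { -1 }, Right { -1/2; 0 } so simplest -3/4
RBRB: Left { -1; -3/4 }, Right { -1/2; 0 } so simplest -5/8
RBRBB: Left { -1; -3/4; -5/8 }, Right { -1/2; 0 } so simplest -9/16
RBRBBR: Left { -1; -3/4; -5/8 }, Right { -9/16; -1/2; 0 } so simplest -19/32
RBRBBRB: Left { -1; -3/4; -5/8; -19/32 }, Right { -9/16; -1/2; 0 } so simplest -37/64
RBRBBRBB: Left { -1; -3/4; -5/8; -19/32; -37/64 }, Right { -9/16; -1/2; 0 } so simplest -73/128
RBRBBRBBR: Left { -1; -3/4; -5/8; -19/32; -37/64 }, Right { -73/128; -9/16; -1/2; 0 } so simplest -147/256
RBRBBRBBRR: Left { -1; -3/4; -5/8; -19/32; -37/64 }, Right { -147/256; -73/128; -9/16; -1/2; 0 } so simplest -295/512
RBRBBRBBRRB: Left { -1; -3/4; -5/8; -19/32; -37/64; -295/512 }, Right { -147/256; -73/128; -9/16; -1/2; 0 } so simplest -589/1024
RBRBBRBBRRBR: Left { -1; -3/4; -5/8; -19/32; -37/64; -295/512 }, Right { -589/1024; -147/256; -73/128; -9/16; -1/2; 0 } so simplest -1179/2048
RBRBBRBBRRBRR: Left { -1; -3/4; -5/8; -19/32; -37/64; -295/512 }, Right { -1179/2048; -589/1024; -147/256; -73/128; -9/16; -1/2; 0 } so simplest -2359/4096
RBRBBRBBRRBRRB: Left { -1; -3/4; -5/8; -19/32; -37/64; -295/512; -2359/4096 }, Right { -1179/2048; -589/1024; -147/256; -73/128; -9/16; -1/2; 0 } so simplest -4717/8192
RBRBBRBBRRBRRBR: Left { -1; -3/4; -5/8; -19/32; -37/64; -295/512; -2359/4096 }, Right { -4717/8192; -1179/2048; -589/1024; -147/256; -73/128; -9/16; -1/2; 0 } so simplest -9435/16384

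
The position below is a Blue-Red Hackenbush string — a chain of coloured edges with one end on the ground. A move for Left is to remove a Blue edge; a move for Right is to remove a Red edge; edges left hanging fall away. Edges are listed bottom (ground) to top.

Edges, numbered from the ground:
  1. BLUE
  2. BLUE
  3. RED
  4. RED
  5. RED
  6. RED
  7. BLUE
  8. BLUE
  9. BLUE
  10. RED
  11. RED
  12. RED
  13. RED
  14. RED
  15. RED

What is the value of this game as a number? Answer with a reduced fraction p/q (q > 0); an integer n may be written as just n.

9089/8192

Recurse on prefixes of the 15-edge string BLUE BLUE RED RED RED RED BLUE BLUE BLUE RED RED RED RED RED RED:
1 of 15 · B · max L 0 · min R +∞ gives 1
2 of 15 · BB · max L 1 · min R +∞ gives 2
3 of 15 · BBR · max L 1 · min R 2 gives 3/2
4 of 15 · BBRR · max L 1 · min R 3/2 gives 5/4
5 of 15 · BBRRR · max L 1 · min R 5/4 gives 9/8
6 of 15 · BBRRRR · max L 1 · min R 9/8 gives 17/16
7 of 15 · BBRRRRB · max L 17/16 · min R 9/8 gives 35/32
8 of 15 · BBRRRRBB · max L 35/32 · min R 9/8 gives 71/64
9 of 15 · BBRRRRBBB · max L 71/64 · min R 9/8 gives 143/128
10 of 15 · BBRRRRBBBR · max L 71/64 · min R 143/128 gives 285/256
11 of 15 · BBRRRRBBBRR · max L 71/64 · min R 285/256 gives 569/512
12 of 15 · BBRRRRBBBRRR · max L 71/64 · min R 569/512 gives 1137/1024
13 of 15 · BBRRRRBBBRRRR · max L 71/64 · min R 1137/1024 gives 2273/2048
14 of 15 · BBRRRRBBBRRRRR · max L 71/64 · min R 2273/2048 gives 4545/4096
15 of 15 · BBRRRRBBBRRRRRR · max L 71/64 · min R 4545/4096 gives 9089/8192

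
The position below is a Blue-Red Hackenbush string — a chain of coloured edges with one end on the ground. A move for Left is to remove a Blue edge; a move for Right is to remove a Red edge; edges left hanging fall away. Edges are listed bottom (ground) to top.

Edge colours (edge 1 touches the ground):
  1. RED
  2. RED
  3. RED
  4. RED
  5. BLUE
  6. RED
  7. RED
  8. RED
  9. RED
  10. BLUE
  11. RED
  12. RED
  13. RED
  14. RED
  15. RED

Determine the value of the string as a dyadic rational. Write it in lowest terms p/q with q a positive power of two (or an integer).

Recurse on prefixes of the 15-edge string RED RED RED RED BLUE RED RED RED RED BLUE RED RED RED RED RED:
g_1 [R]  L=[·]  R=[0]  gives -1
g_2 [RR]  L=[·]  R=[-1 0]  gives -2
g_3 [RRR]  L=[·]  R=[-2 -1 0]  gives -3
g_4 [RRRR]  L=[·]  R=[-3 -2 -1 0]  gives -4
g_5 [RRRRB]  L=[-4]  R=[-3 -2 -1 0]  gives -7/2
g_6 [RRRRBR]  L=[-4]  R=[-7/2 -3 -2 -1 0]  gives -15/4
g_7 [RRRRBRR]  L=[-4]  R=[-15/4 -7/2 -3 -2 -1 0]  gives -31/8
g_8 [RRRRBRRR]  L=[-4]  R=[-31/8 -15/4 -7/2 -3 -2 -1 0]  gives -63/16
g_9 [RRRRBRRRR]  L=[-4]  R=[-63/16 -31/8 -15/4 -7/2 -3 -2 -1 0]  gives -127/32
g_10 [RRRRBRRRRB]  L=[-4 -127/32]  R=[-63/16 -31/8 -15/4 -7/2 -3 -2 -1 0]  gives -253/64
g_11 [RRRRBRRRRBR]  L=[-4 -127/32]  R=[-253/64 -63/16 -31/8 -15/4 -7/2 -3 -2 -1 0]  gives -507/128
g_12 [RRRRBRRRRBRR]  L=[-4 -127/32]  R=[-507/128 -253/64 -63/16 -31/8 -15/4 -7/2 -3 -2 -1 0]  gives -1015/256
g_13 [RRRRBRRRRBRRR]  L=[-4 -127/32]  R=[-1015/256 -507/128 -253/64 -63/16 -31/8 -15/4 -7/2 -3 -2 -1 0]  gives -2031/512
g_14 [RRRRBRRRRBRRRR]  L=[-4 -127/32]  R=[-2031/512 -1015/256 -507/128 -253/64 -63/16 -31/8 -15/4 -7/2 -3 -2 -1 0]  gives -4063/1024
g_15 [RRRRBRRRRBRRRRR]  L=[-4 -127/32]  R=[-4063/1024 -2031/512 -1015/256 -507/128 -253/64 -63/16 -31/8 -15/4 -7/2 -3 -2 -1 0]  gives -8127/2048

-8127/2048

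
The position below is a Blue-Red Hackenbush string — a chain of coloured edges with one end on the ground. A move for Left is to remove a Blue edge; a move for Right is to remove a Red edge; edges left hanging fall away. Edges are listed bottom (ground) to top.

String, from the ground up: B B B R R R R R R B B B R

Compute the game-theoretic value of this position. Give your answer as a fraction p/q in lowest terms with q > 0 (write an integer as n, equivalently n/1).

2077/1024

Recurse on prefixes of the 13-edge string B B B R R R R R R B B B R:
v_1 [B]  L=[0]  R=[∅]  ⇒ 1
v_2 [BB]  L=[0 1]  R=[∅]  ⇒ 2
v_3 [BBB]  L=[0 1 2]  R=[∅]  ⇒ 3
v_4 [BBBR]  L=[0 1 2]  R=[3]  ⇒ 5/2
v_5 [BBBRR]  L=[0 1 2]  R=[5/2 3]  ⇒ 9/4
v_6 [BBBRRR]  L=[0 1 2]  R=[9/4 5/2 3]  ⇒ 17/8
v_7 [BBBRRRR]  L=[0 1 2]  R=[17/8 9/4 5/2 3]  ⇒ 33/16
v_8 [BBBRRRRR]  L=[0 1 2]  R=[33/16 17/8 9/4 5/2 3]  ⇒ 65/32
v_9 [BBBRRRRRR]  L=[0 1 2]  R=[65/32 33/16 17/8 9/4 5/2 3]  ⇒ 129/64
v_10 [BBBRRRRRRB]  L=[0 1 2 129/64]  R=[65/32 33/16 17/8 9/4 5/2 3]  ⇒ 259/128
v_11 [BBBRRRRRRBB]  L=[0 1 2 129/64 259/128]  R=[65/32 33/16 17/8 9/4 5/2 3]  ⇒ 519/256
v_12 [BBBRRRRRRBBB]  L=[0 1 2 129/64 259/128 519/256]  R=[65/32 33/16 17/8 9/4 5/2 3]  ⇒ 1039/512
v_13 [BBBRRRRRRBBBR]  L=[0 1 2 129/64 259/128 519/256]  R=[1039/512 65/32 33/16 17/8 9/4 5/2 3]  ⇒ 2077/1024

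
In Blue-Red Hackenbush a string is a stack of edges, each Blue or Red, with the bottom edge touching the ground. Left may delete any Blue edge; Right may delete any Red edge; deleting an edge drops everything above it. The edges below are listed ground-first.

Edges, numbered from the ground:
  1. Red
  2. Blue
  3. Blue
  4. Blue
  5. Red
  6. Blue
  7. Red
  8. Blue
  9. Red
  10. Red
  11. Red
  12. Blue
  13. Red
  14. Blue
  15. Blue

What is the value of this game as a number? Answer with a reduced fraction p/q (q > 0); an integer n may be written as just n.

1 of 15 · R · max L −∞ · min R 0 → -1
2 of 15 · RB · max L -1 · min R 0 → -1/2
3 of 15 · RBB · max L -1/2 · min R 0 → -1/4
4 of 15 · RBBB · max L -1/4 · min R 0 → -1/8
5 of 15 · RBBBR · max L -1/4 · min R -1/8 → -3/16
6 of 15 · RBBBRB · max L -3/16 · min R -1/8 → -5/32
7 of 15 · RBBBRBR · max L -3/16 · min R -5/32 → -11/64
8 of 15 · RBBBRBRB · max L -11/64 · min R -5/32 → -21/128
9 of 15 · RBBBRBRBR · max L -11/64 · min R -21/128 → -43/256
10 of 15 · RBBBRBRBRR · max L -11/64 · min R -43/256 → -87/512
11 of 15 · RBBBRBRBRRR · max L -11/64 · min R -87/512 → -175/1024
12 of 15 · RBBBRBRBRRRB · max L -175/1024 · min R -87/512 → -349/2048
13 of 15 · RBBBRBRBRRRBR · max L -175/1024 · min R -349/2048 → -699/4096
14 of 15 · RBBBRBRBRRRBRB · max L -699/4096 · min R -349/2048 → -1397/8192
15 of 15 · RBBBRBRBRRRBRBB · max L -1397/8192 · min R -349/2048 → -2793/16384

-2793/16384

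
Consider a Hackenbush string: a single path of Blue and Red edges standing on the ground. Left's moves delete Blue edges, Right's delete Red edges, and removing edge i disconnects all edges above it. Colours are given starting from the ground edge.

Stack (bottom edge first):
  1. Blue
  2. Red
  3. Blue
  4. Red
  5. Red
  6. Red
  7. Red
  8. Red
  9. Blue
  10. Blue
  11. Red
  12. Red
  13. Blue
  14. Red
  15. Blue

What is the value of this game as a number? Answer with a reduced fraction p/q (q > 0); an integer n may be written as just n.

8395/16384

Prefix values for Blue Red Blue Red Red Red Red Red Blue Blue Red Red Blue Red Blue via {L|R} + simplicity:
value_1 [B]  L=[0]  R=[·]  → 1
value_2 [BR]  L=[0]  R=[1]  → 1/2
value_3 [BRB]  L=[0, 1/2]  R=[1]  → 3/4
value_4 [BRBR]  L=[0, 1/2]  R=[3/4, 1]  → 5/8
value_5 [BRBRR]  L=[0, 1/2]  R=[5/8, 3/4, 1]  → 9/16
value_6 [BRBRRR]  L=[0, 1/2]  R=[9/16, 5/8, 3/4, 1]  → 17/32
value_7 [BRBRRRR]  L=[0, 1/2]  R=[17/32, 9/16, 5/8, 3/4, 1]  → 33/64
value_8 [BRBRRRRR]  L=[0, 1/2]  R=[33/64, 17/32, 9/16, 5/8, 3/4, 1]  → 65/128
value_9 [BRBRRRRRB]  L=[0, 1/2, 65/128]  R=[33/64, 17/32, 9/16, 5/8, 3/4, 1]  → 131/256
value_10 [BRBRRRRRBB]  L=[0, 1/2, 65/128, 131/256]  R=[33/64, 17/32, 9/16, 5/8, 3/4, 1]  → 263/512
value_11 [BRBRRRRRBBR]  L=[0, 1/2, 65/128, 131/256]  R=[263/512, 33/64, 17/32, 9/16, 5/8, 3/4, 1]  → 525/1024
value_12 [BRBRRRRRBBRR]  L=[0, 1/2, 65/128, 131/256]  R=[525/1024, 263/512, 33/64, 17/32, 9/16, 5/8, 3/4, 1]  → 1049/2048
value_13 [BRBRRRRRBBRRB]  L=[0, 1/2, 65/128, 131/256, 1049/2048]  R=[525/1024, 263/512, 33/64, 17/32, 9/16, 5/8, 3/4, 1]  → 2099/4096
value_14 [BRBRRRRRBBRRBR]  L=[0, 1/2, 65/128, 131/256, 1049/2048]  R=[2099/4096, 525/1024, 263/512, 33/64, 17/32, 9/16, 5/8, 3/4, 1]  → 4197/8192
value_15 [BRBRRRRRBBRRBRB]  L=[0, 1/2, 65/128, 131/256, 1049/2048, 4197/8192]  R=[2099/4096, 525/1024, 263/512, 33/64, 17/32, 9/16, 5/8, 3/4, 1]  → 8395/16384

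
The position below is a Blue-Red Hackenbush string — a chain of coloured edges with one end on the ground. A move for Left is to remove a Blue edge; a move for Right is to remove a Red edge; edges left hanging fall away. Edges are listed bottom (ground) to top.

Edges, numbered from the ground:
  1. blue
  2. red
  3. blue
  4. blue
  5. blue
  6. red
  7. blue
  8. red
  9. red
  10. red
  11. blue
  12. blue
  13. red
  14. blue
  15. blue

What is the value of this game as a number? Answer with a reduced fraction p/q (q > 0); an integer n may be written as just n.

v_1 [b]  L=[0]  R=[—]  = 1
v_2 [br]  L=[0]  R=[1]  = 1/2
v_3 [brb]  L=[0; 1/2]  R=[1]  = 3/4
v_4 [brbb]  L=[0; 1/2; 3/4]  R=[1]  = 7/8
v_5 [brbbb]  L=[0; 1/2; 3/4; 7/8]  R=[1]  = 15/16
v_6 [brbbbr]  L=[0; 1/2; 3/4; 7/8]  R=[15/16; 1]  = 29/32
v_7 [brbbbrb]  L=[0; 1/2; 3/4; 7/8; 29/32]  R=[15/16; 1]  = 59/64
v_8 [brbbbrbr]  L=[0; 1/2; 3/4; 7/8; 29/32]  R=[59/64; 15/16; 1]  = 117/128
v_9 [brbbbrbrr]  L=[0; 1/2; 3/4; 7/8; 29/32]  R=[117/128; 59/64; 15/16; 1]  = 233/256
v_10 [brbbbrbrrr]  L=[0; 1/2; 3/4; 7/8; 29/32]  R=[233/256; 117/128; 59/64; 15/16; 1]  = 465/512
v_11 [brbbbrbrrrb]  L=[0; 1/2; 3/4; 7/8; 29/32; 465/512]  R=[233/256; 117/128; 59/64; 15/16; 1]  = 931/1024
v_12 [brbbbrbrrrbb]  L=[0; 1/2; 3/4; 7/8; 29/32; 465/512; 931/1024]  R=[233/256; 117/128; 59/64; 15/16; 1]  = 1863/2048
v_13 [brbbbrbrrrbbr]  L=[0; 1/2; 3/4; 7/8; 29/32; 465/512; 931/1024]  R=[1863/2048; 233/256; 117/128; 59/64; 15/16; 1]  = 3725/4096
v_14 [brbbbrbrrrbbrb]  L=[0; 1/2; 3/4; 7/8; 29/32; 465/512; 931/1024; 3725/4096]  R=[1863/2048; 233/256; 117/128; 59/64; 15/16; 1]  = 7451/8192
v_15 [brbbbrbrrrbbrbb]  L=[0; 1/2; 3/4; 7/8; 29/32; 465/512; 931/1024; 3725/4096; 7451/8192]  R=[1863/2048; 233/256; 117/128; 59/64; 15/16; 1]  = 14903/16384

14903/16384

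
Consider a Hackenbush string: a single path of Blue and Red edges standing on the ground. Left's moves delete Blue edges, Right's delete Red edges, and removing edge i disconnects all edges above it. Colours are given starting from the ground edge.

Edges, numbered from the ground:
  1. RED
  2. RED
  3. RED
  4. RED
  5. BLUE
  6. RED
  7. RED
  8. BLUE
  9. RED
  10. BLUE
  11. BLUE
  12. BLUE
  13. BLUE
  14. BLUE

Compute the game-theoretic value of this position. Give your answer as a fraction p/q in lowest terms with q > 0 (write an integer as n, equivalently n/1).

-3905/1024

Build v(s[:k]) for k = 1..14, string s = RED RED RED RED BLUE RED RED BLUE RED BLUE BLUE BLUE BLUE BLUE.
edge 1 of 14 (RED): { ∅ | 0 } = -1
edge 2 of 14 (RED): { ∅ | -1 0 } = -2
edge 3 of 14 (RED): { ∅ | -2 -1 0 } = -3
edge 4 of 14 (RED): { ∅ | -3 -2 -1 0 } = -4
edge 5 of 14 (BLUE): { -4 | -3 -2 -1 0 } = -7/2
edge 6 of 14 (RED): { -4 | -7/2 -3 -2 -1 0 } = -15/4
edge 7 of 14 (RED): { -4 | -15/4 -7/2 -3 -2 -1 0 } = -31/8
edge 8 of 14 (BLUE): { -4 -31/8 | -15/4 -7/2 -3 -2 -1 0 } = -61/16
edge 9 of 14 (RED): { -4 -31/8 | -61/16 -15/4 -7/2 -3 -2 -1 0 } = -123/32
edge 10 of 14 (BLUE): { -4 -31/8 -123/32 | -61/16 -15/4 -7/2 -3 -2 -1 0 } = -245/64
edge 11 of 14 (BLUE): { -4 -31/8 -123/32 -245/64 | -61/16 -15/4 -7/2 -3 -2 -1 0 } = -489/128
edge 12 of 14 (BLUE): { -4 -31/8 -123/32 -245/64 -489/128 | -61/16 -15/4 -7/2 -3 -2 -1 0 } = -977/256
edge 13 of 14 (BLUE): { -4 -31/8 -123/32 -245/64 -489/128 -977/256 | -61/16 -15/4 -7/2 -3 -2 -1 0 } = -1953/512
edge 14 of 14 (BLUE): { -4 -31/8 -123/32 -245/64 -489/128 -977/256 -1953/512 | -61/16 -15/4 -7/2 -3 -2 -1 0 } = -3905/1024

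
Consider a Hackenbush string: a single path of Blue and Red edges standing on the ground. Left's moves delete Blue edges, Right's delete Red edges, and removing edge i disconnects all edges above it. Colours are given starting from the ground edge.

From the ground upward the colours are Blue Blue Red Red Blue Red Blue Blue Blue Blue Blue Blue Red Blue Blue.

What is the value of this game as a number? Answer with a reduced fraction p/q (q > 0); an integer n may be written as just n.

Recurse on prefixes of the 15-edge string Blue Blue Red Red Blue Red Blue Blue Blue Blue Blue Blue Red Blue Blue:
B: Left { 0 }, Right {  } -> simplest 1
BB: Left { 0,1 }, Right {  } -> simplest 2
BBR: Left { 0,1 }, Right { 2 } -> simplest 3/2
BBRR: Left { 0,1 }, Right { 3/2,2 } -> simplest 5/4
BBRRB: Left { 0,1,5/4 }, Right { 3/2,2 } -> simplest 11/8
BBRRBR: Left { 0,1,5/4 }, Right { 11/8,3/2,2 } -> simplest 21/16
BBRRBRB: Left { 0,1,5/4,21/16 }, Right { 11/8,3/2,2 } -> simplest 43/32
BBRRBRBB: Left { 0,1,5/4,21/16,43/32 }, Right { 11/8,3/2,2 } -> simplest 87/64
BBRRBRBBB: Left { 0,1,5/4,21/16,43/32,87/64 }, Right { 11/8,3/2,2 } -> simplest 175/128
BBRRBRBBBB: Left { 0,1,5/4,21/16,43/32,87/64,175/128 }, Right { 11/8,3/2,2 } -> simplest 351/256
BBRRBRBBBBB: Left { 0,1,5/4,21/16,43/32,87/64,175/128,351/256 }, Right { 11/8,3/2,2 } -> simplest 703/512
BBRRBRBBBBBB: Left { 0,1,5/4,21/16,43/32,87/64,175/128,351/256,703/512 }, Right { 11/8,3/2,2 } -> simplest 1407/1024
BBRRBRBBBBBBR: Left { 0,1,5/4,21/16,43/32,87/64,175/128,351/256,703/512 }, Right { 1407/1024,11/8,3/2,2 } -> simplest 2813/2048
BBRRBRBBBBBBRB: Left { 0,1,5/4,21/16,43/32,87/64,175/128,351/256,703/512,2813/2048 }, Right { 1407/1024,11/8,3/2,2 } -> simplest 5627/4096
BBRRBRBBBBBBRBB: Left { 0,1,5/4,21/16,43/32,87/64,175/128,351/256,703/512,2813/2048,5627/4096 }, Right { 1407/1024,11/8,3/2,2 } -> simplest 11255/8192

11255/8192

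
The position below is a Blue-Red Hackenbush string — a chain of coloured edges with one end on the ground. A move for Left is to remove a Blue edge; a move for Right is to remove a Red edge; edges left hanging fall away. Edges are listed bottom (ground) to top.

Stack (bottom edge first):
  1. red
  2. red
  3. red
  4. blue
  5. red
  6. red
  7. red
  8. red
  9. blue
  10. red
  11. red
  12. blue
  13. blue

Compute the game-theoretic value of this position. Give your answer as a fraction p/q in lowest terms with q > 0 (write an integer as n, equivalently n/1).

-3033/1024

Recurse on prefixes of the 13-edge string red red red blue red red red red blue red red blue blue:
1 of 13 · r · max L −∞ · min R 0 gives -1
2 of 13 · rr · max L −∞ · min R -1 gives -2
3 of 13 · rrr · max L −∞ · min R -2 gives -3
4 of 13 · rrrb · max L -3 · min R -2 gives -5/2
5 of 13 · rrrbr · max L -3 · min R -5/2 gives -11/4
6 of 13 · rrrbrr · max L -3 · min R -11/4 gives -23/8
7 of 13 · rrrbrrr · max L -3 · min R -23/8 gives -47/16
8 of 13 · rrrbrrrr · max L -3 · min R -47/16 gives -95/32
9 of 13 · rrrbrrrrb · max L -95/32 · min R -47/16 gives -189/64
10 of 13 · rrrbrrrrbr · max L -95/32 · min R -189/64 gives -379/128
11 of 13 · rrrbrrrrbrr · max L -95/32 · min R -379/128 gives -759/256
12 of 13 · rrrbrrrrbrrb · max L -759/256 · min R -379/128 gives -1517/512
13 of 13 · rrrbrrrrbrrbb · max L -1517/512 · min R -379/128 gives -3033/1024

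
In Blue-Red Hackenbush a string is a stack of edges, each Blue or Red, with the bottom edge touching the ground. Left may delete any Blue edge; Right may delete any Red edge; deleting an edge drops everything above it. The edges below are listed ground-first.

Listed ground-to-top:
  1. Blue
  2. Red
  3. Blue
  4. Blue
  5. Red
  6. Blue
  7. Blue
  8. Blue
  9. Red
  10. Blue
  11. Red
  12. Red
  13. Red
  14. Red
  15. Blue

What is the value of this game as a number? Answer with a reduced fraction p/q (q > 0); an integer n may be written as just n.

14147/16384

Recurse on prefixes of the 15-edge string Blue Red Blue Blue Red Blue Blue Blue Red Blue Red Red Red Red Blue:
G_1 [B]  L=[0]  R=[(no moves)]  gives 1
G_2 [BR]  L=[0]  R=[1]  gives 1/2
G_3 [BRB]  L=[0,1/2]  R=[1]  gives 3/4
G_4 [BRBB]  L=[0,1/2,3/4]  R=[1]  gives 7/8
G_5 [BRBBR]  L=[0,1/2,3/4]  R=[7/8,1]  gives 13/16
G_6 [BRBBRB]  L=[0,1/2,3/4,13/16]  R=[7/8,1]  gives 27/32
G_7 [BRBBRBB]  L=[0,1/2,3/4,13/16,27/32]  R=[7/8,1]  gives 55/64
G_8 [BRBBRBBB]  L=[0,1/2,3/4,13/16,27/32,55/64]  R=[7/8,1]  gives 111/128
G_9 [BRBBRBBBR]  L=[0,1/2,3/4,13/16,27/32,55/64]  R=[111/128,7/8,1]  gives 221/256
G_10 [BRBBRBBBRB]  L=[0,1/2,3/4,13/16,27/32,55/64,221/256]  R=[111/128,7/8,1]  gives 443/512
G_11 [BRBBRBBBRBR]  L=[0,1/2,3/4,13/16,27/32,55/64,221/256]  R=[443/512,111/128,7/8,1]  gives 885/1024
G_12 [BRBBRBBBRBRR]  L=[0,1/2,3/4,13/16,27/32,55/64,221/256]  R=[885/1024,443/512,111/128,7/8,1]  gives 1769/2048
G_13 [BRBBRBBBRBRRR]  L=[0,1/2,3/4,13/16,27/32,55/64,221/256]  R=[1769/2048,885/1024,443/512,111/128,7/8,1]  gives 3537/4096
G_14 [BRBBRBBBRBRRRR]  L=[0,1/2,3/4,13/16,27/32,55/64,221/256]  R=[3537/4096,1769/2048,885/1024,443/512,111/128,7/8,1]  gives 7073/8192
G_15 [BRBBRBBBRBRRRRB]  L=[0,1/2,3/4,13/16,27/32,55/64,221/256,7073/8192]  R=[3537/4096,1769/2048,885/1024,443/512,111/128,7/8,1]  gives 14147/16384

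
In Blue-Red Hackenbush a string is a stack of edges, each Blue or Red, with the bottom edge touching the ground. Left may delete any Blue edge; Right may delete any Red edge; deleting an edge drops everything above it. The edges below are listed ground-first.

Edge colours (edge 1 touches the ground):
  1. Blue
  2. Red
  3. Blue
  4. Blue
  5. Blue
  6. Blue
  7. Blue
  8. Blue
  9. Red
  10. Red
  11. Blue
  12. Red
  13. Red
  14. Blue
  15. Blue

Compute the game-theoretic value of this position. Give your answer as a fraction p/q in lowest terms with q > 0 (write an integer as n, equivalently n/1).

16167/16384

Build G(s[:k]) for k = 1..15, string s = Blue Red Blue Blue Blue Blue Blue Blue Red Red Blue Red Red Blue Blue.
1 of 15 · B · max L 0 · min R +∞ = 1
2 of 15 · BR · max L 0 · min R 1 = 1/2
3 of 15 · BRB · max L 1/2 · min R 1 = 3/4
4 of 15 · BRBB · max L 3/4 · min R 1 = 7/8
5 of 15 · BRBBB · max L 7/8 · min R 1 = 15/16
6 of 15 · BRBBBB · max L 15/16 · min R 1 = 31/32
7 of 15 · BRBBBBB · max L 31/32 · min R 1 = 63/64
8 of 15 · BRBBBBBB · max L 63/64 · min R 1 = 127/128
9 of 15 · BRBBBBBBR · max L 63/64 · min R 127/128 = 253/256
10 of 15 · BRBBBBBBRR · max L 63/64 · min R 253/256 = 505/512
11 of 15 · BRBBBBBBRRB · max L 505/512 · min R 253/256 = 1011/1024
12 of 15 · BRBBBBBBRRBR · max L 505/512 · min R 1011/1024 = 2021/2048
13 of 15 · BRBBBBBBRRBRR · max L 505/512 · min R 2021/2048 = 4041/4096
14 of 15 · BRBBBBBBRRBRRB · max L 4041/4096 · min R 2021/2048 = 8083/8192
15 of 15 · BRBBBBBBRRBRRBB · max L 8083/8192 · min R 2021/2048 = 16167/16384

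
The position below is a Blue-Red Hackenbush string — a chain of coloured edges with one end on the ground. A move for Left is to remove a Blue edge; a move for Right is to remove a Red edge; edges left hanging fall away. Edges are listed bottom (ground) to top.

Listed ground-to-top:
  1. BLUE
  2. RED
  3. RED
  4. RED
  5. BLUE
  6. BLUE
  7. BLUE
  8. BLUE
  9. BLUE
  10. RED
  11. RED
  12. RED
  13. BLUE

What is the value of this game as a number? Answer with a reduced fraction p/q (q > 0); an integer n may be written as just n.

Recurse on prefixes of the 13-edge string BLUE RED RED RED BLUE BLUE BLUE BLUE BLUE RED RED RED BLUE:
edge 1 of 13 (BLUE): { 0 | — } gives 1
edge 2 of 13 (RED): { 0 | 1 } gives 1/2
edge 3 of 13 (RED): { 0 | 1/2; 1 } gives 1/4
edge 4 of 13 (RED): { 0 | 1/4; 1/2; 1 } gives 1/8
edge 5 of 13 (BLUE): { 0; 1/8 | 1/4; 1/2; 1 } gives 3/16
edge 6 of 13 (BLUE): { 0; 1/8; 3/16 | 1/4; 1/2; 1 } gives 7/32
edge 7 of 13 (BLUE): { 0; 1/8; 3/16; 7/32 | 1/4; 1/2; 1 } gives 15/64
edge 8 of 13 (BLUE): { 0; 1/8; 3/16; 7/32; 15/64 | 1/4; 1/2; 1 } gives 31/128
edge 9 of 13 (BLUE): { 0; 1/8; 3/16; 7/32; 15/64; 31/128 | 1/4; 1/2; 1 } gives 63/256
edge 10 of 13 (RED): { 0; 1/8; 3/16; 7/32; 15/64; 31/128 | 63/256; 1/4; 1/2; 1 } gives 125/512
edge 11 of 13 (RED): { 0; 1/8; 3/16; 7/32; 15/64; 31/128 | 125/512; 63/256; 1/4; 1/2; 1 } gives 249/1024
edge 12 of 13 (RED): { 0; 1/8; 3/16; 7/32; 15/64; 31/128 | 249/1024; 125/512; 63/256; 1/4; 1/2; 1 } gives 497/2048
edge 13 of 13 (BLUE): { 0; 1/8; 3/16; 7/32; 15/64; 31/128; 497/2048 | 249/1024; 125/512; 63/256; 1/4; 1/2; 1 } gives 995/4096

995/4096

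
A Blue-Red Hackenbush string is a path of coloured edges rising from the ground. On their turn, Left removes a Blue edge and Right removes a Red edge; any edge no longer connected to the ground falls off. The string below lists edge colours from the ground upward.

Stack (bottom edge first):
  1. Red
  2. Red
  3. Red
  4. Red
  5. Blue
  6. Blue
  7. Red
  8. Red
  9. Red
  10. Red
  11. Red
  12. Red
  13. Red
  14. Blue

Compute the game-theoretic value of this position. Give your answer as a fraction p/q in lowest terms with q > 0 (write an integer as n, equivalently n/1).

Prefix values for Red Red Red Red Blue Blue Red Red Red Red Red Red Red Blue via {L|R} + simplicity:
R: Left { ∅ }, Right { 0 } ⇒ simplest -1
RR: Left { ∅ }, Right { -1,0 } ⇒ simplest -2
RRR: Left { ∅ }, Right { -2,-1,0 } ⇒ simplest -3
RRRR: Left { ∅ }, Right { -3,-2,-1,0 } ⇒ simplest -4
RRRRB: Left { -4 }, Right { -3,-2,-1,0 } ⇒ simplest -7/2
RRRRBB: Left { -4,-7/2 }, Right { -3,-2,-1,0 } ⇒ simplest -13/4
RRRRBBR: Left { -4,-7/2 }, Right { -13/4,-3,-2,-1,0 } ⇒ simplest -27/8
RRRRBBRR: Left { -4,-7/2 }, Right { -27/8,-13/4,-3,-2,-1,0 } ⇒ simplest -55/16
RRRRBBRRR: Left { -4,-7/2 }, Right { -55/16,-27/8,-13/4,-3,-2,-1,0 } ⇒ simplest -111/32
RRRRBBRRRR: Left { -4,-7/2 }, Right { -111/32,-55/16,-27/8,-13/4,-3,-2,-1,0 } ⇒ simplest -223/64
RRRRBBRRRRR: Left { -4,-7/2 }, Right { -223/64,-111/32,-55/16,-27/8,-13/4,-3,-2,-1,0 } ⇒ simplest -447/128
RRRRBBRRRRRR: Left { -4,-7/2 }, Right { -447/128,-223/64,-111/32,-55/16,-27/8,-13/4,-3,-2,-1,0 } ⇒ simplest -895/256
RRRRBBRRRRRRR: Left { -4,-7/2 }, Right { -895/256,-447/128,-223/64,-111/32,-55/16,-27/8,-13/4,-3,-2,-1,0 } ⇒ simplest -1791/512
RRRRBBRRRRRRRB: Left { -4,-7/2,-1791/512 }, Right { -895/256,-447/128,-223/64,-111/32,-55/16,-27/8,-13/4,-3,-2,-1,0 } ⇒ simplest -3581/1024

-3581/1024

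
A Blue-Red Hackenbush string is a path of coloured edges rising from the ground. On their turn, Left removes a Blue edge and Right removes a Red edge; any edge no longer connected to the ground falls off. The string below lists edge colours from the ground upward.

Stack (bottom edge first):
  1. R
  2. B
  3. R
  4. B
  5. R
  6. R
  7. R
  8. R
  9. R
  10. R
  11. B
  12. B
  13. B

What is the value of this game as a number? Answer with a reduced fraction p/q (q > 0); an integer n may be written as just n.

Recurse on prefixes of the 13-edge string R B R B R R R R R R B B B:
1 of 13 · R · max L −∞ · min R 0 = -1
2 of 13 · RB · max L -1 · min R 0 = -1/2
3 of 13 · RBR · max L -1 · min R -1/2 = -3/4
4 of 13 · RBRB · max L -3/4 · min R -1/2 = -5/8
5 of 13 · RBRBR · max L -3/4 · min R -5/8 = -11/16
6 of 13 · RBRBRR · max L -3/4 · min R -11/16 = -23/32
7 of 13 · RBRBRRR · max L -3/4 · min R -23/32 = -47/64
8 of 13 · RBRBRRRR · max L -3/4 · min R -47/64 = -95/128
9 of 13 · RBRBRRRRR · max L -3/4 · min R -95/128 = -191/256
10 of 13 · RBRBRRRRRR · max L -3/4 · min R -191/256 = -383/512
11 of 13 · RBRBRRRRRRB · max L -383/512 · min R -191/256 = -765/1024
12 of 13 · RBRBRRRRRRBB · max L -765/1024 · min R -191/256 = -1529/2048
13 of 13 · RBRBRRRRRRBBB · max L -1529/2048 · min R -191/256 = -3057/4096

-3057/4096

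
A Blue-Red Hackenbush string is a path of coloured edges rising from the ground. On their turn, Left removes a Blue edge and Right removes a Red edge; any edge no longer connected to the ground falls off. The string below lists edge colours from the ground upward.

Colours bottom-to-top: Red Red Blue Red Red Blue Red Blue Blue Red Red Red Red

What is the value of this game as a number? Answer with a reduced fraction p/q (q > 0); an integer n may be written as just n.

-3743/2048

Recurse on prefixes of the 13-edge string Red Red Blue Red Red Blue Red Blue Blue Red Red Red Red:
1 of 13 · R · max L −∞ · min R 0 -> -1
2 of 13 · RR · max L −∞ · min R -1 -> -2
3 of 13 · RRB · max L -2 · min R -1 -> -3/2
4 of 13 · RRBR · max L -2 · min R -3/2 -> -7/4
5 of 13 · RRBRR · max L -2 · min R -7/4 -> -15/8
6 of 13 · RRBRRB · max L -15/8 · min R -7/4 -> -29/16
7 of 13 · RRBRRBR · max L -15/8 · min R -29/16 -> -59/32
8 of 13 · RRBRRBRB · max L -59/32 · min R -29/16 -> -117/64
9 of 13 · RRBRRBRBB · max L -117/64 · min R -29/16 -> -233/128
10 of 13 · RRBRRBRBBR · max L -117/64 · min R -233/128 -> -467/256
11 of 13 · RRBRRBRBBRR · max L -117/64 · min R -467/256 -> -935/512
12 of 13 · RRBRRBRBBRRR · max L -117/64 · min R -935/512 -> -1871/1024
13 of 13 · RRBRRBRBBRRRR · max L -117/64 · min R -1871/1024 -> -3743/2048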